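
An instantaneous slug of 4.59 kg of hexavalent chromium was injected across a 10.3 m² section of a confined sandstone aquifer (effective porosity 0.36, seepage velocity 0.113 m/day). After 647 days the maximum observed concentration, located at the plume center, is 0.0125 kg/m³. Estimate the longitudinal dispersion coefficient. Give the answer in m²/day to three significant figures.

At the plume center C_max = M/(n_e·A·√(4πDt)), so D = M²/(4πt·(n_e·A·C_max)²).
n_e·A·C_max = 0.36 × 10.3 × 0.0125 = 0.04635 kg/m.
D = 4.59²/(4π × 647 × 0.04635²) = 1.21 m²/day.

1.21 m²/day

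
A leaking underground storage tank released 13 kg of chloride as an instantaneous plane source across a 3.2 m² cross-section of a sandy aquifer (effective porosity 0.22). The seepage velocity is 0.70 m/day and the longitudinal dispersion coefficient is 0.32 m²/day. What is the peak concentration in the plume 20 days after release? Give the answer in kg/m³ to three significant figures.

2.06 kg/m³

The peak of an instantaneous 1D plume sits at x = vt; there the Gaussian factor is 1 and C_max = M/(n_e·A·√(4πDt)), where n_e·A is the pore area the mass is dissolved in.
√(4πDt) = √(4π × 0.32 × 20) = 8.968 m, so C_max = 13/(0.22 × 3.2 × 8.968) = 2.06 kg/m³.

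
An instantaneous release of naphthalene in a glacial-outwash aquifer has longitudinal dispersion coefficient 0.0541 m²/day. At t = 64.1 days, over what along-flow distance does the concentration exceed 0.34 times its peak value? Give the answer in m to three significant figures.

The plume is Gaussian with σ = √(2Dt) = √(2 × 0.0541 × 64.1) = 2.634 m.
C/C_peak = exp(−Δx²/(2σ²)) = 0.34 ⇒ Δx = σ·√(−2 ln 0.34) = 2.634 × 1.469 = 3.869 m.
Width = 2Δx = 7.74 m.

7.74 m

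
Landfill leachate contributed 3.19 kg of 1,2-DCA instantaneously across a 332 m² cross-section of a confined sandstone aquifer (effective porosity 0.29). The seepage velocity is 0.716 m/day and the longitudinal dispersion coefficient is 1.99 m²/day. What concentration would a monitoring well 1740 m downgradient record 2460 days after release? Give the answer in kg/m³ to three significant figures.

For an instantaneous plane source, C(x,t) = M/(n_e·A·√(4πDt)) · exp(−(x−vt)²/(4Dt)), with n_e·A the pore (flow) area.
Plume center vt = 0.716 × 2460 = 1761.36 m, so the well at 1740 m is 21.36 m upgradient of the peak.
√(4πDt) = 248.0 m, giving peak height M/(n_e·A·√(4πDt)) = 3.19/(0.29 × 332 × 248.0) = 0.0001336 kg/m³.
(x−vt)²/(4Dt) = (-21.36)²/(4 × 1.99 × 2460) = 0.02330; exp(−0.02330) = 0.9770.
C = 0.0001336 × 0.9770 = 0.000131 kg/m³.

0.000131 kg/m³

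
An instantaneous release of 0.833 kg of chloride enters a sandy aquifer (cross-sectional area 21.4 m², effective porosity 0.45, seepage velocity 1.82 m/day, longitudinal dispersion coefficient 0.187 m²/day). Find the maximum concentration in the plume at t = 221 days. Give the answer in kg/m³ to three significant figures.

0.00380 kg/m³

The peak of an instantaneous 1D plume sits at x = vt; there the Gaussian factor is 1 and C_max = M/(n_e·A·√(4πDt)), where n_e·A is the pore area the mass is dissolved in.
√(4πDt) = √(4π × 0.187 × 221) = 22.79 m, so C_max = 0.833/(0.45 × 21.4 × 22.79) = 0.00380 kg/m³.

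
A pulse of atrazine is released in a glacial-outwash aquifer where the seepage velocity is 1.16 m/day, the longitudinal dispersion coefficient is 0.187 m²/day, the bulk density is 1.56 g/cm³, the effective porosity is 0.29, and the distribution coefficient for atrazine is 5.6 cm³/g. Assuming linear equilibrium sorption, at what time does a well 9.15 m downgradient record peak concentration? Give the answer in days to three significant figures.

241 days

Retardation factor R = 1 + ρ_b·K_d/n = 1 + 1.56 × 5.6/0.29 = 31.12.
Sorption retards both mechanisms: v_R = v/R = 0.03728 m/day, D_R = D/R = 0.006009 m²/day.
Peak time from v_R²t² + 2D_R t − x² = 0: t = (√(D_R² + v_R²x²) − D_R)/v_R².
√(D_R² + v_R²x²) = √(0.006009² + 0.03728² × 9.15²) = 0.3412; v_R² = 0.001390.
t = (0.3412 − 0.006009)/0.001390 = 241 days.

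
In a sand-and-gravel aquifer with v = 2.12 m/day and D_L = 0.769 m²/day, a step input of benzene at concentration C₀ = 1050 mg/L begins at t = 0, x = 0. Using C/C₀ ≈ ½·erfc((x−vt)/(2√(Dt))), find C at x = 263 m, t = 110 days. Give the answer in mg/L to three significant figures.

11.5 mg/L

For a continuous step input, C/C₀ ≈ ½·erfc((x−vt)/(2√(Dt))).
vt = 2.12 × 110 = 233.2 m and 2√(Dt) = 2√(0.769 × 110) = 18.39 m.
Argument (x−vt)/(2√(Dt)) = (263 − 233.2)/18.39 = 1.620; ½·erfc(1.620) = 0.01098.
C = 1050 × 0.01098 = 11.5 mg/L.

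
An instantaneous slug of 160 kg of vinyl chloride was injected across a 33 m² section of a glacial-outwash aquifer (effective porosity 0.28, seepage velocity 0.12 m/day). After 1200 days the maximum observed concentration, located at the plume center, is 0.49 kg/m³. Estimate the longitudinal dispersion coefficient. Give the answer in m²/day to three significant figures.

0.0828 m²/day

At the plume center C_max = M/(n_e·A·√(4πDt)), so D = M²/(4πt·(n_e·A·C_max)²).
n_e·A·C_max = 0.28 × 33 × 0.49 = 4.528 kg/m.
D = 160²/(4π × 1200 × 4.528²) = 0.0828 m²/day.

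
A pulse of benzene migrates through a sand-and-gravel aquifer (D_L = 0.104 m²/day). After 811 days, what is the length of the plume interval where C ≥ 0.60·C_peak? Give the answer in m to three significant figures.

26.3 m

The plume is Gaussian with σ = √(2Dt) = √(2 × 0.104 × 811) = 12.99 m.
C/C_peak = exp(−Δx²/(2σ²)) = 0.60 ⇒ Δx = σ·√(−2 ln 0.60) = 12.99 × 1.011 = 13.13 m.
Width = 2Δx = 26.3 m.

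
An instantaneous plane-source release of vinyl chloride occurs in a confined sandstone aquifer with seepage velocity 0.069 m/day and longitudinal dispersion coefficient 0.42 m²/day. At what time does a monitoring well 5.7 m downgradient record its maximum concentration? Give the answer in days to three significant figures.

32.6 days

For the 1D instantaneous-source solution, setting ∂C/∂t = 0 at fixed x gives v²t² + 2Dt − x² = 0, so t = (√(D² + v²x²) − D)/v².
√(D² + v²x²) = √(0.42² + 0.069² × 5.7²) = 0.5754; v² = 0.004761.
t = (0.5754 − 0.42)/0.004761 = 32.6 days (vs. the pure-advection estimate x/v = 82.6 d).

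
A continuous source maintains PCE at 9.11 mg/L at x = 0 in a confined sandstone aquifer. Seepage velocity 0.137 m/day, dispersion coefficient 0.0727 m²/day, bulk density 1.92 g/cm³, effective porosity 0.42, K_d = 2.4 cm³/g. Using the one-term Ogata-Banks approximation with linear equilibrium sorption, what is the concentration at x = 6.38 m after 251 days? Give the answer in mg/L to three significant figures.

Retardation factor R = 1 + ρ_b·K_d/n = 1 + 1.92 × 2.4/0.42 = 11.97.
Sorption retards both mechanisms: v_R = v/R = 0.01145 m/day, D_R = D/R = 0.006074 m²/day.
v_R·t = 0.01145 × 251 = 2.87395 m; 2√(D_R t) = 2.469 m; argument = (6.38 − 2.87395)/2.469 = 1.420.
C = C₀ × ½·erfc(1.420) = 9.11 × 0.02231 = 0.203 mg/L.

0.203 mg/L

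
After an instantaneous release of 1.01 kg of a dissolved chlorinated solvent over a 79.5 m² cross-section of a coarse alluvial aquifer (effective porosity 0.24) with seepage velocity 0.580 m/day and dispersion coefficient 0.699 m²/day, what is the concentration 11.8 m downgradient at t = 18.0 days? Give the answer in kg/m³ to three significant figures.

0.00406 kg/m³

For an instantaneous plane source, C(x,t) = M/(n_e·A·√(4πDt)) · exp(−(x−vt)²/(4Dt)), with n_e·A the pore (flow) area.
Plume center vt = 0.580 × 18.0 = 10.44 m, so the well at 11.8 m is 1.36 m downgradient of the peak.
√(4πDt) = 12.57 m, giving peak height M/(n_e·A·√(4πDt)) = 1.01/(0.24 × 79.5 × 12.57) = 0.004211 kg/m³.
(x−vt)²/(4Dt) = (1.36)²/(4 × 0.699 × 18.0) = 0.03675; exp(−0.03675) = 0.9639.
C = 0.004211 × 0.9639 = 0.00406 kg/m³.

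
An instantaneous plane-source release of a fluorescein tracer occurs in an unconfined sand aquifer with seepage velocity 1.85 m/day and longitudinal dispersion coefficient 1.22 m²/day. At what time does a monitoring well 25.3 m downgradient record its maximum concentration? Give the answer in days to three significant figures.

13.3 days

For the 1D instantaneous-source solution, setting ∂C/∂t = 0 at fixed x gives v²t² + 2Dt − x² = 0, so t = (√(D² + v²x²) − D)/v².
√(D² + v²x²) = √(1.22² + 1.85² × 25.3²) = 46.82; v² = 3.4225.
t = (46.82 − 1.22)/3.4225 = 13.3 days (vs. the pure-advection estimate x/v = 13.7 d).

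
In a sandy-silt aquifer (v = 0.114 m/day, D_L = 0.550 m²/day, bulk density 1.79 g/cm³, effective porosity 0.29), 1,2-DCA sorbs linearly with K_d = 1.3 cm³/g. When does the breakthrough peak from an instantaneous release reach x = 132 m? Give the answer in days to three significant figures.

Retardation factor R = 1 + ρ_b·K_d/n = 1 + 1.79 × 1.3/0.29 = 9.024.
Sorption retards both mechanisms: v_R = v/R = 0.01263 m/day, D_R = D/R = 0.06095 m²/day.
Peak time from v_R²t² + 2D_R t − x² = 0: t = (√(D_R² + v_R²x²) − D_R)/v_R².
√(D_R² + v_R²x²) = √(0.06095² + 0.01263² × 132²) = 1.668; v_R² = 0.0001595.
t = (1.668 − 0.06095)/0.0001595 = 10100 days.

10100 days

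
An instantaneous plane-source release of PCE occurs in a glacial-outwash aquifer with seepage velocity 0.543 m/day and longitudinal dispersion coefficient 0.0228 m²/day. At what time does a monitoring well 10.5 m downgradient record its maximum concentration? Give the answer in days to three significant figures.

19.3 days

For the 1D instantaneous-source solution, setting ∂C/∂t = 0 at fixed x gives v²t² + 2Dt − x² = 0, so t = (√(D² + v²x²) − D)/v².
√(D² + v²x²) = √(0.0228² + 0.543² × 10.5²) = 5.702; v² = 0.294849.
t = (5.702 − 0.0228)/0.294849 = 19.3 days (vs. the pure-advection estimate x/v = 19.3 d).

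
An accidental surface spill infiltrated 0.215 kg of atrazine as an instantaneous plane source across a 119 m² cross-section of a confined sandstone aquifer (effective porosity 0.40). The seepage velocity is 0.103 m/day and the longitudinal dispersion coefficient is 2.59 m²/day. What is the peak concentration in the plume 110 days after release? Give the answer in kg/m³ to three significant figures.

The peak of an instantaneous 1D plume sits at x = vt; there the Gaussian factor is 1 and C_max = M/(n_e·A·√(4πDt)), where n_e·A is the pore area the mass is dissolved in.
√(4πDt) = √(4π × 2.59 × 110) = 59.83 m, so C_max = 0.215/(0.40 × 119 × 59.83) = 7.55e-05 kg/m³.

7.55e-05 kg/m³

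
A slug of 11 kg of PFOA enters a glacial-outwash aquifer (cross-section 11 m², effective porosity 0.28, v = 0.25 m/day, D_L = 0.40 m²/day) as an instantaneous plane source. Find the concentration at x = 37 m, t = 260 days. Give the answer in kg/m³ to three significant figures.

For an instantaneous plane source, C(x,t) = M/(n_e·A·√(4πDt)) · exp(−(x−vt)²/(4Dt)), with n_e·A the pore (flow) area.
Plume center vt = 0.25 × 260 = 65 m, so the well at 37 m is 28 m upgradient of the peak.
√(4πDt) = 36.15 m, giving peak height M/(n_e·A·√(4πDt)) = 11/(0.28 × 11 × 36.15) = 0.09879 kg/m³.
(x−vt)²/(4Dt) = (-28)²/(4 × 0.40 × 260) = 1.885; exp(−1.885) = 0.1518.
C = 0.09879 × 0.1518 = 0.0150 kg/m³.

0.0150 kg/m³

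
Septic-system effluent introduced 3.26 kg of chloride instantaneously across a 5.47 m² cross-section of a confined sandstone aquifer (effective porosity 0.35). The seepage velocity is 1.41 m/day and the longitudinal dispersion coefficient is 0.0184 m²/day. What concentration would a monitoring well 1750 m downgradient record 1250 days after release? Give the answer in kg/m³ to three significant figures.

0.0183 kg/m³

For an instantaneous plane source, C(x,t) = M/(n_e·A·√(4πDt)) · exp(−(x−vt)²/(4Dt)), with n_e·A the pore (flow) area.
Plume center vt = 1.41 × 1250 = 1762.5 m, so the well at 1750 m is 12.5 m upgradient of the peak.
√(4πDt) = 17.00 m, giving peak height M/(n_e·A·√(4πDt)) = 3.26/(0.35 × 5.47 × 17.00) = 0.1002 kg/m³.
(x−vt)²/(4Dt) = (-12.5)²/(4 × 0.0184 × 1250) = 1.698; exp(−1.698) = 0.1830.
C = 0.1002 × 0.1830 = 0.0183 kg/m³.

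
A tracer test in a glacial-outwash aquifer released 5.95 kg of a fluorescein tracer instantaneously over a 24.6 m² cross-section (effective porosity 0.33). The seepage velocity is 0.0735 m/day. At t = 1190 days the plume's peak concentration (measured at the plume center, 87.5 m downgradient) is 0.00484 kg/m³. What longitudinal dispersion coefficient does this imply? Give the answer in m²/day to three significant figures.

1.53 m²/day

At the plume center C_max = M/(n_e·A·√(4πDt)), so D = M²/(4πt·(n_e·A·C_max)²).
n_e·A·C_max = 0.33 × 24.6 × 0.00484 = 0.03929 kg/m.
D = 5.95²/(4π × 1190 × 0.03929²) = 1.53 m²/day.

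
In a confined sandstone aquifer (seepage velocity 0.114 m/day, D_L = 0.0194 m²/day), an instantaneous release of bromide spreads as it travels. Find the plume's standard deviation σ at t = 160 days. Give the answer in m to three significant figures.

2.49 m

Dispersive spreading gives a Gaussian with σ² = 2Dt; advection only shifts the center.
σ = √(2 × 0.0194 × 160) = 2.49 m.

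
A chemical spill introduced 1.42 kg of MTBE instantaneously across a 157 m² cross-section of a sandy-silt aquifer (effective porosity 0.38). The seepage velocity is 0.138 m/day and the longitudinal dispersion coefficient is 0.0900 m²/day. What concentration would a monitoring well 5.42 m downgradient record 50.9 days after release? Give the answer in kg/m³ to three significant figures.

For an instantaneous plane source, C(x,t) = M/(n_e·A·√(4πDt)) · exp(−(x−vt)²/(4Dt)), with n_e·A the pore (flow) area.
Plume center vt = 0.138 × 50.9 = 7.0242 m, so the well at 5.42 m is 1.6042 m upgradient of the peak.
√(4πDt) = 7.587 m, giving peak height M/(n_e·A·√(4πDt)) = 1.42/(0.38 × 157 × 7.587) = 0.003137 kg/m³.
(x−vt)²/(4Dt) = (-1.6042)²/(4 × 0.0900 × 50.9) = 0.1404; exp(−0.1404) = 0.8690.
C = 0.003137 × 0.8690 = 0.00273 kg/m³.

0.00273 kg/m³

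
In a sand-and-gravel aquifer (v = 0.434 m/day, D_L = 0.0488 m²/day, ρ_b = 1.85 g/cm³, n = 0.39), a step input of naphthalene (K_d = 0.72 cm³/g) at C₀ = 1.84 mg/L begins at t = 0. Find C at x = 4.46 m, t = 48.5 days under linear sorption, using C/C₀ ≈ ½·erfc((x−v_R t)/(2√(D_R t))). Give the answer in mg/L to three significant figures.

Retardation factor R = 1 + ρ_b·K_d/n = 1 + 1.85 × 0.72/0.39 = 4.415.
Sorption retards both mechanisms: v_R = v/R = 0.09830 m/day, D_R = D/R = 0.01105 m²/day.
v_R·t = 0.09830 × 48.5 = 4.76755 m; 2√(D_R t) = 1.464 m; argument = (4.46 − 4.76755)/1.464 = -0.2101.
C = C₀ × ½·erfc(-0.2101) = 1.84 × 0.6168 = 1.13 mg/L.

1.13 mg/L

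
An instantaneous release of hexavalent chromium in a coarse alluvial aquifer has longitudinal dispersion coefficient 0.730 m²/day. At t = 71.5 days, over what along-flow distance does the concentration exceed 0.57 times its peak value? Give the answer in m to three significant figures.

The plume is Gaussian with σ = √(2Dt) = √(2 × 0.730 × 71.5) = 10.22 m.
C/C_peak = exp(−Δx²/(2σ²)) = 0.57 ⇒ Δx = σ·√(−2 ln 0.57) = 10.22 × 1.060 = 10.83 m.
Width = 2Δx = 21.7 m.

21.7 m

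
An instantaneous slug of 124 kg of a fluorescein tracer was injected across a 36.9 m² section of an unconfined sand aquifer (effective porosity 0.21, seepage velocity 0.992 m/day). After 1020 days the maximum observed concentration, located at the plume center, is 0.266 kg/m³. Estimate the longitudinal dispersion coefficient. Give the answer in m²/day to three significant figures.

0.282 m²/day

At the plume center C_max = M/(n_e·A·√(4πDt)), so D = M²/(4πt·(n_e·A·C_max)²).
n_e·A·C_max = 0.21 × 36.9 × 0.266 = 2.061 kg/m.
D = 124²/(4π × 1020 × 2.061²) = 0.282 m²/day.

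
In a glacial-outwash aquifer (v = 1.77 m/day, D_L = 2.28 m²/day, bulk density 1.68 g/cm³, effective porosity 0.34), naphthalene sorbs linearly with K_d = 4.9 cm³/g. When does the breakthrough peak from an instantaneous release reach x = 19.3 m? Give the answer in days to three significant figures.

Retardation factor R = 1 + ρ_b·K_d/n = 1 + 1.68 × 4.9/0.34 = 25.21.
Sorption retards both mechanisms: v_R = v/R = 0.07021 m/day, D_R = D/R = 0.09044 m²/day.
Peak time from v_R²t² + 2D_R t − x² = 0: t = (√(D_R² + v_R²x²) − D_R)/v_R².
√(D_R² + v_R²x²) = √(0.09044² + 0.07021² × 19.3²) = 1.358; v_R² = 0.004929.
t = (1.358 − 0.09044)/0.004929 = 257 days.

257 days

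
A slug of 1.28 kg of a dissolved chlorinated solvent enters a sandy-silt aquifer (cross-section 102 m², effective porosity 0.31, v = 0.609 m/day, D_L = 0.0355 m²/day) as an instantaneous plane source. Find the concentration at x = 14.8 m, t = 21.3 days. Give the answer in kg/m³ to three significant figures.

0.00435 kg/m³

For an instantaneous plane source, C(x,t) = M/(n_e·A·√(4πDt)) · exp(−(x−vt)²/(4Dt)), with n_e·A the pore (flow) area.
Plume center vt = 0.609 × 21.3 = 12.9717 m, so the well at 14.8 m is 1.8283 m downgradient of the peak.
√(4πDt) = 3.083 m, giving peak height M/(n_e·A·√(4πDt)) = 1.28/(0.31 × 102 × 3.083) = 0.01313 kg/m³.
(x−vt)²/(4Dt) = (1.8283)²/(4 × 0.0355 × 21.3) = 1.105; exp(−1.105) = 0.3312.
C = 0.01313 × 0.3312 = 0.00435 kg/m³.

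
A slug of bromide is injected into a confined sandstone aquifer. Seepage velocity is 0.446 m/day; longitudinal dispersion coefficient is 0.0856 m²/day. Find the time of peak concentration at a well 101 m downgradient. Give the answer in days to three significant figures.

226 days

For the 1D instantaneous-source solution, setting ∂C/∂t = 0 at fixed x gives v²t² + 2Dt − x² = 0, so t = (√(D² + v²x²) − D)/v².
√(D² + v²x²) = √(0.0856² + 0.446² × 101²) = 45.05; v² = 0.198916.
t = (45.05 − 0.0856)/0.198916 = 226 days (vs. the pure-advection estimate x/v = 226 d).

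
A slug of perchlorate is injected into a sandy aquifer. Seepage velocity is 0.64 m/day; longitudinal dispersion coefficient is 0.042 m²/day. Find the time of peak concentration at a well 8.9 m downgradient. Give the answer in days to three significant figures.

For the 1D instantaneous-source solution, setting ∂C/∂t = 0 at fixed x gives v²t² + 2Dt − x² = 0, so t = (√(D² + v²x²) − D)/v².
√(D² + v²x²) = √(0.042² + 0.64² × 8.9²) = 5.696; v² = 0.4096.
t = (5.696 − 0.042)/0.4096 = 13.8 days (vs. the pure-advection estimate x/v = 13.9 d).

13.8 days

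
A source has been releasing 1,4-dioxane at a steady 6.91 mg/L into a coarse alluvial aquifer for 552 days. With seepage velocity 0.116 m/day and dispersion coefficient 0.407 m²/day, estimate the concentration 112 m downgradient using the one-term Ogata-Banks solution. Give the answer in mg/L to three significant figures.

0.0817 mg/L

For a continuous step input, C/C₀ ≈ ½·erfc((x−vt)/(2√(Dt))).
vt = 0.116 × 552 = 64.032 m and 2√(Dt) = 2√(0.407 × 552) = 29.98 m.
Argument (x−vt)/(2√(Dt)) = (112 − 64.032)/29.98 = 1.600; ½·erfc(1.600) = 0.01183.
C = 6.91 × 0.01183 = 0.0817 mg/L.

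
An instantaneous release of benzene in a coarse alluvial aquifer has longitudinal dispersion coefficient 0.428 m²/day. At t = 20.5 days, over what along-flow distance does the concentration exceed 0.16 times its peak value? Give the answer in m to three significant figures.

16.0 m

The plume is Gaussian with σ = √(2Dt) = √(2 × 0.428 × 20.5) = 4.189 m.
C/C_peak = exp(−Δx²/(2σ²)) = 0.16 ⇒ Δx = σ·√(−2 ln 0.16) = 4.189 × 1.914 = 8.018 m.
Width = 2Δx = 16.0 m.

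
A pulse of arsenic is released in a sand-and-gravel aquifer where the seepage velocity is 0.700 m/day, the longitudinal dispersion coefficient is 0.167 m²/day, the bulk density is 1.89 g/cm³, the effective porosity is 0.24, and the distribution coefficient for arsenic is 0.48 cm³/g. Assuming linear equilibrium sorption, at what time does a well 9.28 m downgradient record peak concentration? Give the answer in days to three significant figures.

61.8 days

Retardation factor R = 1 + ρ_b·K_d/n = 1 + 1.89 × 0.48/0.24 = 4.780.
Sorption retards both mechanisms: v_R = v/R = 0.1464 m/day, D_R = D/R = 0.03494 m²/day.
Peak time from v_R²t² + 2D_R t − x² = 0: t = (√(D_R² + v_R²x²) − D_R)/v_R².
√(D_R² + v_R²x²) = √(0.03494² + 0.1464² × 9.28²) = 1.359; v_R² = 0.02143.
t = (1.359 − 0.03494)/0.02143 = 61.8 days.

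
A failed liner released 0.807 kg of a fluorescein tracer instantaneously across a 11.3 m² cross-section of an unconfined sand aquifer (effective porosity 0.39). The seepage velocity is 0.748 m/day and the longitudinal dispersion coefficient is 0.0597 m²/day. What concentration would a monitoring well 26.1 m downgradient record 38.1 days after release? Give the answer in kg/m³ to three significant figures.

For an instantaneous plane source, C(x,t) = M/(n_e·A·√(4πDt)) · exp(−(x−vt)²/(4Dt)), with n_e·A the pore (flow) area.
Plume center vt = 0.748 × 38.1 = 28.4988 m, so the well at 26.1 m is 2.3988 m upgradient of the peak.
√(4πDt) = 5.346 m, giving peak height M/(n_e·A·√(4πDt)) = 0.807/(0.39 × 11.3 × 5.346) = 0.03425 kg/m³.
(x−vt)²/(4Dt) = (-2.3988)²/(4 × 0.0597 × 38.1) = 0.6325; exp(−0.6325) = 0.5313.
C = 0.03425 × 0.5313 = 0.0182 kg/m³.

0.0182 kg/m³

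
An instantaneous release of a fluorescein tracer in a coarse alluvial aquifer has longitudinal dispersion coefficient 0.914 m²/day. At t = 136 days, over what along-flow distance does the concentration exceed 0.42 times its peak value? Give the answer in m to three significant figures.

41.5 m

The plume is Gaussian with σ = √(2Dt) = √(2 × 0.914 × 136) = 15.77 m.
C/C_peak = exp(−Δx²/(2σ²)) = 0.42 ⇒ Δx = σ·√(−2 ln 0.42) = 15.77 × 1.317 = 20.77 m.
Width = 2Δx = 41.5 m.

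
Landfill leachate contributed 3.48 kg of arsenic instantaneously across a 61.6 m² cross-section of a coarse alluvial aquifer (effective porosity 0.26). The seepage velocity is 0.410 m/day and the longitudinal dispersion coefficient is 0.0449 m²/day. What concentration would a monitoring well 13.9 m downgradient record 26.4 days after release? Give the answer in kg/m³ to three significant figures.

0.00765 kg/m³

For an instantaneous plane source, C(x,t) = M/(n_e·A·√(4πDt)) · exp(−(x−vt)²/(4Dt)), with n_e·A the pore (flow) area.
Plume center vt = 0.410 × 26.4 = 10.824 m, so the well at 13.9 m is 3.076 m downgradient of the peak.
√(4πDt) = 3.859 m, giving peak height M/(n_e·A·√(4πDt)) = 3.48/(0.26 × 61.6 × 3.859) = 0.05631 kg/m³.
(x−vt)²/(4Dt) = (3.076)²/(4 × 0.0449 × 26.4) = 1.996; exp(−1.996) = 0.1359.
C = 0.05631 × 0.1359 = 0.00765 kg/m³.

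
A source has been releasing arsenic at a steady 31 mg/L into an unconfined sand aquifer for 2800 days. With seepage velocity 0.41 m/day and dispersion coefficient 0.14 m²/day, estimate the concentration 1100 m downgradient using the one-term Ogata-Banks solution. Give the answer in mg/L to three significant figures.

For a continuous step input, C/C₀ ≈ ½·erfc((x−vt)/(2√(Dt))).
vt = 0.41 × 2800 = 1148 m and 2√(Dt) = 2√(0.14 × 2800) = 39.60 m.
Argument (x−vt)/(2√(Dt)) = (1100 − 1148)/39.60 = -1.212; ½·erfc(-1.212) = 0.9567.
C = 31 × 0.9567 = 29.7 mg/L.

29.7 mg/L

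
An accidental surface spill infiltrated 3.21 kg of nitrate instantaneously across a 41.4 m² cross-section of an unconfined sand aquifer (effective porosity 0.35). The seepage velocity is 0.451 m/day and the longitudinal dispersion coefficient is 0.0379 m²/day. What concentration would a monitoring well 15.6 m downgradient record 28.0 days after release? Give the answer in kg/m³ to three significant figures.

0.00757 kg/m³

For an instantaneous plane source, C(x,t) = M/(n_e·A·√(4πDt)) · exp(−(x−vt)²/(4Dt)), with n_e·A the pore (flow) area.
Plume center vt = 0.451 × 28.0 = 12.628 m, so the well at 15.6 m is 2.972 m downgradient of the peak.
√(4πDt) = 3.652 m, giving peak height M/(n_e·A·√(4πDt)) = 3.21/(0.35 × 41.4 × 3.652) = 0.06066 kg/m³.
(x−vt)²/(4Dt) = (2.972)²/(4 × 0.0379 × 28.0) = 2.081; exp(−2.081) = 0.1248.
C = 0.06066 × 0.1248 = 0.00757 kg/m³.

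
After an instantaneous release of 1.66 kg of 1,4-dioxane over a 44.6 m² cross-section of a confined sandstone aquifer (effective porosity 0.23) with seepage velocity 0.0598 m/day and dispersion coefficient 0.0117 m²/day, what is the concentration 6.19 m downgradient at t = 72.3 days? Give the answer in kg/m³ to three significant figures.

0.0177 kg/m³

For an instantaneous plane source, C(x,t) = M/(n_e·A·√(4πDt)) · exp(−(x−vt)²/(4Dt)), with n_e·A the pore (flow) area.
Plume center vt = 0.0598 × 72.3 = 4.32354 m, so the well at 6.19 m is 1.86646 m downgradient of the peak.
√(4πDt) = 3.260 m, giving peak height M/(n_e·A·√(4πDt)) = 1.66/(0.23 × 44.6 × 3.260) = 0.04964 kg/m³.
(x−vt)²/(4Dt) = (1.86646)²/(4 × 0.0117 × 72.3) = 1.030; exp(−1.030) = 0.3570.
C = 0.04964 × 0.3570 = 0.0177 kg/m³.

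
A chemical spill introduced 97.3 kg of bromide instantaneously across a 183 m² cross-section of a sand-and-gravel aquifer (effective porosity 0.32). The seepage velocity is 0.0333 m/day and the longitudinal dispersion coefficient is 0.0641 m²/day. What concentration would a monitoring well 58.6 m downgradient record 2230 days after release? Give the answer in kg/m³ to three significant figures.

For an instantaneous plane source, C(x,t) = M/(n_e·A·√(4πDt)) · exp(−(x−vt)²/(4Dt)), with n_e·A the pore (flow) area.
Plume center vt = 0.0333 × 2230 = 74.259 m, so the well at 58.6 m is 15.659 m upgradient of the peak.
√(4πDt) = 42.38 m, giving peak height M/(n_e·A·√(4πDt)) = 97.3/(0.32 × 183 × 42.38) = 0.03921 kg/m³.
(x−vt)²/(4Dt) = (-15.659)²/(4 × 0.0641 × 2230) = 0.4288; exp(−0.4288) = 0.6513.
C = 0.03921 × 0.6513 = 0.0255 kg/m³.

0.0255 kg/m³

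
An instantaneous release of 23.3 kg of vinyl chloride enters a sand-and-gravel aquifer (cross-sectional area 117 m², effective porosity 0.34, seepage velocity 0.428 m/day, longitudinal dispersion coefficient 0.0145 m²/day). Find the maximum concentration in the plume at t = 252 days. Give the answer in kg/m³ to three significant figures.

The peak of an instantaneous 1D plume sits at x = vt; there the Gaussian factor is 1 and C_max = M/(n_e·A·√(4πDt)), where n_e·A is the pore area the mass is dissolved in.
√(4πDt) = √(4π × 0.0145 × 252) = 6.776 m, so C_max = 23.3/(0.34 × 117 × 6.776) = 0.0864 kg/m³.

0.0864 kg/m³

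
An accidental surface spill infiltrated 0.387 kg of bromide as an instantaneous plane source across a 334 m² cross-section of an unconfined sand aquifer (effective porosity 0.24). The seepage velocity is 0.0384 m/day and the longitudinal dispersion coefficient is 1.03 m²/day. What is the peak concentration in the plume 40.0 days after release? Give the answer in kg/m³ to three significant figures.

The peak of an instantaneous 1D plume sits at x = vt; there the Gaussian factor is 1 and C_max = M/(n_e·A·√(4πDt)), where n_e·A is the pore area the mass is dissolved in.
√(4πDt) = √(4π × 1.03 × 40.0) = 22.75 m, so C_max = 0.387/(0.24 × 334 × 22.75) = 0.000212 kg/m³.

0.000212 kg/m³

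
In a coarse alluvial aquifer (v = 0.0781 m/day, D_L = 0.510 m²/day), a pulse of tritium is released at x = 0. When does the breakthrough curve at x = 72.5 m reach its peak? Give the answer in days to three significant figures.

For the 1D instantaneous-source solution, setting ∂C/∂t = 0 at fixed x gives v²t² + 2Dt − x² = 0, so t = (√(D² + v²x²) − D)/v².
√(D² + v²x²) = √(0.510² + 0.0781² × 72.5²) = 5.685; v² = 0.00609961.
t = (5.685 − 0.510)/0.00609961 = 848 days (vs. the pure-advection estimate x/v = 928 d).

848 days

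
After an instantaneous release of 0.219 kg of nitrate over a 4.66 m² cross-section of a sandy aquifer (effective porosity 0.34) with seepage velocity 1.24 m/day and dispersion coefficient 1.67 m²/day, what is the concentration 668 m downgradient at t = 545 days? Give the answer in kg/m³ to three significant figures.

0.00127 kg/m³

For an instantaneous plane source, C(x,t) = M/(n_e·A·√(4πDt)) · exp(−(x−vt)²/(4Dt)), with n_e·A the pore (flow) area.
Plume center vt = 1.24 × 545 = 675.8 m, so the well at 668 m is 7.8 m upgradient of the peak.
√(4πDt) = 106.9 m, giving peak height M/(n_e·A·√(4πDt)) = 0.219/(0.34 × 4.66 × 106.9) = 0.001293 kg/m³.
(x−vt)²/(4Dt) = (-7.8)²/(4 × 1.67 × 545) = 0.01671; exp(−0.01671) = 0.9834.
C = 0.001293 × 0.9834 = 0.00127 kg/m³.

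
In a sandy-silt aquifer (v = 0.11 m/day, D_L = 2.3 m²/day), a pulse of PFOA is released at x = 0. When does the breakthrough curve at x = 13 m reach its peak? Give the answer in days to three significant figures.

33.7 days

For the 1D instantaneous-source solution, setting ∂C/∂t = 0 at fixed x gives v²t² + 2Dt − x² = 0, so t = (√(D² + v²x²) − D)/v².
√(D² + v²x²) = √(2.3² + 0.11² × 13²) = 2.708; v² = 0.0121.
t = (2.708 − 2.3)/0.0121 = 33.7 days (vs. the pure-advection estimate x/v = 118 d).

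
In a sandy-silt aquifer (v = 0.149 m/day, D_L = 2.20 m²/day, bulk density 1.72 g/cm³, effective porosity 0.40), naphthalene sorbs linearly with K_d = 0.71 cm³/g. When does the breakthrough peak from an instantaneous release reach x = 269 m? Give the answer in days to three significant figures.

6930 days

Retardation factor R = 1 + ρ_b·K_d/n = 1 + 1.72 × 0.71/0.40 = 4.053.
Sorption retards both mechanisms: v_R = v/R = 0.03676 m/day, D_R = D/R = 0.5428 m²/day.
Peak time from v_R²t² + 2D_R t − x² = 0: t = (√(D_R² + v_R²x²) − D_R)/v_R².
√(D_R² + v_R²x²) = √(0.5428² + 0.03676² × 269²) = 9.903; v_R² = 0.001351.
t = (9.903 − 0.5428)/0.001351 = 6930 days.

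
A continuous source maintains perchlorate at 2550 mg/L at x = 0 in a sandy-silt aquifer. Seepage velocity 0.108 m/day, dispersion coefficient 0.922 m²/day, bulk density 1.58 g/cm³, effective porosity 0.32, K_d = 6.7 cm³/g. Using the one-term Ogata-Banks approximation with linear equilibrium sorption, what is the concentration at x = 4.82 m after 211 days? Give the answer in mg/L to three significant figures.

279 mg/L

Retardation factor R = 1 + ρ_b·K_d/n = 1 + 1.58 × 6.7/0.32 = 34.08.
Sorption retards both mechanisms: v_R = v/R = 0.003169 m/day, D_R = D/R = 0.02705 m²/day.
v_R·t = 0.003169 × 211 = 0.668659 m; 2√(D_R t) = 4.778 m; argument = (4.82 − 0.668659)/4.778 = 0.8688.
C = C₀ × ½·erfc(0.8688) = 2550 × 0.1096 = 279 mg/L.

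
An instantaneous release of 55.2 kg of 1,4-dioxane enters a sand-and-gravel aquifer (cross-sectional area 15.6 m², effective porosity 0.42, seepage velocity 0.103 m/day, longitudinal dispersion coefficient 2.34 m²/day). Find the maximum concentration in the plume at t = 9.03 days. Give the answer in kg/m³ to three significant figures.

0.517 kg/m³

The peak of an instantaneous 1D plume sits at x = vt; there the Gaussian factor is 1 and C_max = M/(n_e·A·√(4πDt)), where n_e·A is the pore area the mass is dissolved in.
√(4πDt) = √(4π × 2.34 × 9.03) = 16.30 m, so C_max = 55.2/(0.42 × 15.6 × 16.30) = 0.517 kg/m³.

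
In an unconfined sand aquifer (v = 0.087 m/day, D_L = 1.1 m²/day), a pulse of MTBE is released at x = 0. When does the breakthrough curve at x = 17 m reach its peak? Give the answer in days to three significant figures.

For the 1D instantaneous-source solution, setting ∂C/∂t = 0 at fixed x gives v²t² + 2Dt − x² = 0, so t = (√(D² + v²x²) − D)/v².
√(D² + v²x²) = √(1.1² + 0.087² × 17²) = 1.843; v² = 0.007569.
t = (1.843 − 1.1)/0.007569 = 98.2 days (vs. the pure-advection estimate x/v = 195 d).

98.2 days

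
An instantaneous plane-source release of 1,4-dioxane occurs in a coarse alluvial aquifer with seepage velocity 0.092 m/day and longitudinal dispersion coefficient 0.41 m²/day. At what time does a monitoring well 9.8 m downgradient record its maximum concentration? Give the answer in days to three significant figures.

68.6 days

For the 1D instantaneous-source solution, setting ∂C/∂t = 0 at fixed x gives v²t² + 2Dt − x² = 0, so t = (√(D² + v²x²) − D)/v².
√(D² + v²x²) = √(0.41² + 0.092² × 9.8²) = 0.9904; v² = 0.008464.
t = (0.9904 − 0.41)/0.008464 = 68.6 days (vs. the pure-advection estimate x/v = 107 d).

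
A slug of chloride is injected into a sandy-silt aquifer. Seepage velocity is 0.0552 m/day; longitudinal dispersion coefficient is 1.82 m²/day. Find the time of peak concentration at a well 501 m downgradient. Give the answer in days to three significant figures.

For the 1D instantaneous-source solution, setting ∂C/∂t = 0 at fixed x gives v²t² + 2Dt − x² = 0, so t = (√(D² + v²x²) − D)/v².
√(D² + v²x²) = √(1.82² + 0.0552² × 501²) = 27.72; v² = 0.00304704.
t = (27.72 − 1.82)/0.00304704 = 8500 days (vs. the pure-advection estimate x/v = 9080 d).

8500 days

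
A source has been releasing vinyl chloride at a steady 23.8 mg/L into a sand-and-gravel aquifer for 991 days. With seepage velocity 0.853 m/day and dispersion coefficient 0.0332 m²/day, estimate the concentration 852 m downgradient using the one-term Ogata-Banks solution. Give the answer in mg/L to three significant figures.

For a continuous step input, C/C₀ ≈ ½·erfc((x−vt)/(2√(Dt))).
vt = 0.853 × 991 = 845.323 m and 2√(Dt) = 2√(0.0332 × 991) = 11.47 m.
Argument (x−vt)/(2√(Dt)) = (852 − 845.323)/11.47 = 0.5821; ½·erfc(0.5821) = 0.2052.
C = 23.8 × 0.2052 = 4.88 mg/L.

4.88 mg/L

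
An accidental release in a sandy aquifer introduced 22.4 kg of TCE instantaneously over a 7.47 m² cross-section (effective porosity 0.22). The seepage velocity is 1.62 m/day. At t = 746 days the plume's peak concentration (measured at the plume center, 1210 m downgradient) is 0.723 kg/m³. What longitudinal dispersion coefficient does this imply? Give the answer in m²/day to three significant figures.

0.0379 m²/day

At the plume center C_max = M/(n_e·A·√(4πDt)), so D = M²/(4πt·(n_e·A·C_max)²).
n_e·A·C_max = 0.22 × 7.47 × 0.723 = 1.188 kg/m.
D = 22.4²/(4π × 746 × 1.188²) = 0.0379 m²/day.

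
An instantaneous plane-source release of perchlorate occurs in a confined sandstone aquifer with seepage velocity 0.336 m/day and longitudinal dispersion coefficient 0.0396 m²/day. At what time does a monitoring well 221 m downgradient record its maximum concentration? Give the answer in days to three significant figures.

657 days

For the 1D instantaneous-source solution, setting ∂C/∂t = 0 at fixed x gives v²t² + 2Dt − x² = 0, so t = (√(D² + v²x²) − D)/v².
√(D² + v²x²) = √(0.0396² + 0.336² × 221²) = 74.26; v² = 0.112896.
t = (74.26 − 0.0396)/0.112896 = 657 days (vs. the pure-advection estimate x/v = 658 d).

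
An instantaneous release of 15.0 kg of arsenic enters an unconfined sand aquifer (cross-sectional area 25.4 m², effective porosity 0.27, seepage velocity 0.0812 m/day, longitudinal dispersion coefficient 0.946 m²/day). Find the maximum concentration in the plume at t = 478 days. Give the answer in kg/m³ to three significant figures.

The peak of an instantaneous 1D plume sits at x = vt; there the Gaussian factor is 1 and C_max = M/(n_e·A·√(4πDt)), where n_e·A is the pore area the mass is dissolved in.
√(4πDt) = √(4π × 0.946 × 478) = 75.38 m, so C_max = 15.0/(0.27 × 25.4 × 75.38) = 0.0290 kg/m³.

0.0290 kg/m³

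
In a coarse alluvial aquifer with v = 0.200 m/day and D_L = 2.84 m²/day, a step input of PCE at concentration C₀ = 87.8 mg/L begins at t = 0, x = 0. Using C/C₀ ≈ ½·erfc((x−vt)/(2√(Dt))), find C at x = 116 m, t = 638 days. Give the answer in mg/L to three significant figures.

50.6 mg/L

For a continuous step input, C/C₀ ≈ ½·erfc((x−vt)/(2√(Dt))).
vt = 0.200 × 638 = 127.6 m and 2√(Dt) = 2√(2.84 × 638) = 85.13 m.
Argument (x−vt)/(2√(Dt)) = (116 − 127.6)/85.13 = -0.1363; ½·erfc(-0.1363) = 0.5764.
C = 87.8 × 0.5764 = 50.6 mg/L.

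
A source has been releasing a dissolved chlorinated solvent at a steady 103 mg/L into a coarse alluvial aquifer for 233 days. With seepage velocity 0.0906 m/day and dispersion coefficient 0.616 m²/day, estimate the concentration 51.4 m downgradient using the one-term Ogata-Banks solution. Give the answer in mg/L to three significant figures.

For a continuous step input, C/C₀ ≈ ½·erfc((x−vt)/(2√(Dt))).
vt = 0.0906 × 233 = 21.1098 m and 2√(Dt) = 2√(0.616 × 233) = 23.96 m.
Argument (x−vt)/(2√(Dt)) = (51.4 − 21.1098)/23.96 = 1.264; ½·erfc(1.264) = 0.03692.
C = 103 × 0.03692 = 3.80 mg/L.

3.80 mg/L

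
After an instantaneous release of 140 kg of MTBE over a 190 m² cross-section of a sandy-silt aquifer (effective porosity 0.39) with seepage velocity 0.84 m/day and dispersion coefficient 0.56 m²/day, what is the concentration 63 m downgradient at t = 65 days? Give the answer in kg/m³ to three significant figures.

0.0544 kg/m³

For an instantaneous plane source, C(x,t) = M/(n_e·A·√(4πDt)) · exp(−(x−vt)²/(4Dt)), with n_e·A the pore (flow) area.
Plume center vt = 0.84 × 65 = 54.6 m, so the well at 63 m is 8.4 m downgradient of the peak.
√(4πDt) = 21.39 m, giving peak height M/(n_e·A·√(4πDt)) = 140/(0.39 × 190 × 21.39) = 0.08833 kg/m³.
(x−vt)²/(4Dt) = (8.4)²/(4 × 0.56 × 65) = 0.4846; exp(−0.4846) = 0.6159.
C = 0.08833 × 0.6159 = 0.0544 kg/m³.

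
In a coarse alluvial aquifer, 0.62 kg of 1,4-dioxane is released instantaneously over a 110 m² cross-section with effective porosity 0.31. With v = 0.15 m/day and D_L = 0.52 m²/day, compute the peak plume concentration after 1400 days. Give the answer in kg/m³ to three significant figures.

0.000190 kg/m³

The peak of an instantaneous 1D plume sits at x = vt; there the Gaussian factor is 1 and C_max = M/(n_e·A·√(4πDt)), where n_e·A is the pore area the mass is dissolved in.
√(4πDt) = √(4π × 0.52 × 1400) = 95.65 m, so C_max = 0.62/(0.31 × 110 × 95.65) = 0.000190 kg/m³.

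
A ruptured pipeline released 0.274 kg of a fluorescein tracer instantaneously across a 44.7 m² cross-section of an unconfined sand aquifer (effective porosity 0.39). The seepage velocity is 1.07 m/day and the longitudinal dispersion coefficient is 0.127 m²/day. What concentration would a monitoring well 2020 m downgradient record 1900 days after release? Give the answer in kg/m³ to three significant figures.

For an instantaneous plane source, C(x,t) = M/(n_e·A·√(4πDt)) · exp(−(x−vt)²/(4Dt)), with n_e·A the pore (flow) area.
Plume center vt = 1.07 × 1900 = 2033 m, so the well at 2020 m is 13 m upgradient of the peak.
√(4πDt) = 55.07 m, giving peak height M/(n_e·A·√(4πDt)) = 0.274/(0.39 × 44.7 × 55.07) = 0.0002854 kg/m³.
(x−vt)²/(4Dt) = (-13)²/(4 × 0.127 × 1900) = 0.1751; exp(−0.1751) = 0.8394.
C = 0.0002854 × 0.8394 = 0.000240 kg/m³.

0.000240 kg/m³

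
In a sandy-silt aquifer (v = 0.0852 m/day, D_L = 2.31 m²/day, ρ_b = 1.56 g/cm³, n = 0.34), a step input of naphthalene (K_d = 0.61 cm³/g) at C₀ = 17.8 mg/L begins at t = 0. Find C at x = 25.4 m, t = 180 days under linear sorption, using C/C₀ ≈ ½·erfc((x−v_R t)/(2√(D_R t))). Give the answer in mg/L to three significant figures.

1.32 mg/L

Retardation factor R = 1 + ρ_b·K_d/n = 1 + 1.56 × 0.61/0.34 = 3.799.
Sorption retards both mechanisms: v_R = v/R = 0.02243 m/day, D_R = D/R = 0.6081 m²/day.
v_R·t = 0.02243 × 180 = 4.0374 m; 2√(D_R t) = 20.92 m; argument = (25.4 − 4.0374)/20.92 = 1.021.
C = C₀ × ½·erfc(1.021) = 17.8 × 0.07438 = 1.32 mg/L.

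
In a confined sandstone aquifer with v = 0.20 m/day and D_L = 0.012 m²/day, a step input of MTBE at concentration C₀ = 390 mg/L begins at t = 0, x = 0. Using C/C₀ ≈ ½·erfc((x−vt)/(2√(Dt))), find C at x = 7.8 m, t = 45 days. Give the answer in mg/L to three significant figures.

For a continuous step input, C/C₀ ≈ ½·erfc((x−vt)/(2√(Dt))).
vt = 0.20 × 45 = 9 m and 2√(Dt) = 2√(0.012 × 45) = 1.470 m.
Argument (x−vt)/(2√(Dt)) = (7.8 − 9)/1.470 = -0.8163; ½·erfc(-0.8163) = 0.8758.
C = 390 × 0.8758 = 342 mg/L.

342 mg/L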